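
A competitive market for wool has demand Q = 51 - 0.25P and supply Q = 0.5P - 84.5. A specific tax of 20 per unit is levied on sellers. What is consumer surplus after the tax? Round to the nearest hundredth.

12.50

Rewriting demand in inverse form: P = 204 - 4Q.
Rewriting supply in inverse form: P = 169 + 2Q.
Pre-tax equilibrium: 204 - 4Q = 169 + 2Q gives Q* = 5.8333, P* = 180.6667.
A tax on sellers shifts supply up by 20: 204 - 4Q = 169 + 2Q + 20, so Q_t = 2.5. Buyers pay P_b = 194; sellers receive P_s = P_b - 20 = 174.
Consumer surplus is the triangle under demand above P_b: (1/2)(2.5)(204 - 194) = 12.5.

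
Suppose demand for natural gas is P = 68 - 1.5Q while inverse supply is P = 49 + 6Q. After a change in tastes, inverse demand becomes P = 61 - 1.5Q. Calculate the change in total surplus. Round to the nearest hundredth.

Initial equilibrium: Q_0 = 2.5333, P_0 = 64.2; CS_0 = (1/2)(2.5333)(3.8) = 4.8133, PS_0 = (1/2)(2.5333)(15.2) = 19.2533.
New equilibrium: 61 - 1.5Q = 49 + 6Q gives Q_1 = 1.6, P_1 = 58.6; CS_1 = 1.92, PS_1 = 7.68.
Change in total surplus = (1.92 + 7.68) - (4.8133 + 19.2533) = -14.4667.

-14.47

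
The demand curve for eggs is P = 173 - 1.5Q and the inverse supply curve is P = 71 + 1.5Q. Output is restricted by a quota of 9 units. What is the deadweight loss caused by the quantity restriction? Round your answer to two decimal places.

Without the quota, 173 - 1.5Q = 71 + 1.5Q gives Q* = 34.
At Q = 9 the demand price is 173 - 1.5(9) = 159.5 and the supply price is 71 + 1.5(9) = 84.5.
DWL = (1/2)(gap between curves at 9) x (Q* - 9) = (1/2)(75)(25) = 937.5.

937.50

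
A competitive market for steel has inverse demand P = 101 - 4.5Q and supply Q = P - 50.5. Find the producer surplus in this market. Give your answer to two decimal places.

42.15

Rewriting supply in inverse form: P = 50.5 + Q.
Set 101 - 4.5Q = 50.5 + Q, which gives 50.5 = 5.5Q, so Q* = 9.1818 and P* = 101 - 4.5(9.1818) = 59.6818.
PS is the area between P* and the supply curve from 0 to Q*: (1/2)(9.1818)(9.1818) = 42.1529.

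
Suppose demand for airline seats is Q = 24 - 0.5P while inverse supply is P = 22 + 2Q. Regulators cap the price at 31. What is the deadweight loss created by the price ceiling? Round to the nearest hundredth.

Rewriting demand in inverse form: P = 48 - 2Q.
Free-market equilibrium: 48 - 2Q = 22 + 2Q gives Q* = 6.5, P* = 35.
At P = 31, sellers supply (31 - 22)/2 = 4.5 while buyers want more, so the quantity traded is 4.5 at price 31.
The lost-trades triangle has base Q* - 4.5 = 2 and height equal to the gap between the curves at Q = 4.5, which is 39 - 31 = 8. DWL = (1/2)(2)(8) = 8.

8.00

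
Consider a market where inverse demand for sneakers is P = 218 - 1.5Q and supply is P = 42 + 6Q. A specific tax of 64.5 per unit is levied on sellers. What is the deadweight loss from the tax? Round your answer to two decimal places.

Without the tax, 218 - 1.5Q = 42 + 6Q so Q* = 23.4667 and P* = 182.8.
A tax on sellers shifts supply up by 64.5: 218 - 1.5Q = 42 + 6Q + 64.5, so Q_t = 14.8667. Buyers pay P_b = 195.7; sellers receive P_s = P_b - 64.5 = 131.2.
Deadweight loss is the triangle between the curves from Q_t to Q*: (1/2)(23.4667 - 14.8667)(64.5) = 277.35.

277.35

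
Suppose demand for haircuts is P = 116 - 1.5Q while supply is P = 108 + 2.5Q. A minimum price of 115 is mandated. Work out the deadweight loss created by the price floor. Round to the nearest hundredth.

Without the control, 116 - 1.5Q = 108 + 2.5Q so Q* = 2 and P* = 113.
At the floor price 115, quantity demanded is (116 - 115)/1.5 = 0.6667; demand is the short side, so Q = 0.6667 trades at P = 115.
The lost-trades triangle has base Q* - 0.6667 = 1.3333 and height equal to the gap between the curves at Q = 0.6667, which is 115 - 109.6667 = 5.3333. DWL = (1/2)(1.3333)(5.3333) = 3.5556.

3.56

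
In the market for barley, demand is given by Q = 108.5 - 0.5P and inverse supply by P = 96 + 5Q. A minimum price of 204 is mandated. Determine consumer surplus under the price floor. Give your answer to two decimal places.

42.25

Rewriting demand in inverse form: P = 217 - 2Q.
Without the control, 217 - 2Q = 96 + 5Q so Q* = 17.2857 and P* = 182.4286.
At P = 204, buyers demand (217 - 204)/2 = 6.5 while sellers would supply more, so the quantity traded is 6.5 at price 204.
CS is the triangle under demand above 204: (1/2)(6.5)(217 - 204) = 42.25.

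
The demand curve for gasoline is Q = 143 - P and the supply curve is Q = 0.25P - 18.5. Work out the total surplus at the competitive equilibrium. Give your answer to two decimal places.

476.10

Rewriting demand in inverse form: P = 143 - Q.
Rewriting supply in inverse form: P = 74 + 4Q.
Setting demand equal to supply, 69 = 5Q, so Q* = 13.8 and P* = 129.2.
CS = (1/2)(13.8)(13.8) = 95.22 and PS = (1/2)(13.8)(55.2) = 380.88, so total surplus = 476.1.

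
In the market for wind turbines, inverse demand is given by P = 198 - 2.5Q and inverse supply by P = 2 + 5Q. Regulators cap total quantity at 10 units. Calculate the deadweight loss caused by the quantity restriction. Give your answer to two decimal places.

Without the quota, 198 - 2.5Q = 2 + 5Q gives Q* = 26.1333.
At Q = 10 the demand price is 198 - 2.5(10) = 173 and the supply price is 2 + 5(10) = 52.
Deadweight loss is the triangle between the curves from 10 to 26.1333: (1/2)(173 - 52)(26.1333 - 10) = 976.0667.

976.07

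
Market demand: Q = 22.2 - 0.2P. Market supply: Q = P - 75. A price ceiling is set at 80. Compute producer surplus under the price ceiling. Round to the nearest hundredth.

12.50

Rewriting demand in inverse form: P = 111 - 5Q.
Rewriting supply in inverse form: P = 75 + Q.
Without the control, 111 - 5Q = 75 + Q so Q* = 6 and P* = 81.
At P = 80, sellers supply (80 - 75)/1 = 5 while buyers want more, so the quantity traded is 5 at price 80.
PS is the triangle above supply below 80: (1/2)(5)(80 - 75) = 12.5.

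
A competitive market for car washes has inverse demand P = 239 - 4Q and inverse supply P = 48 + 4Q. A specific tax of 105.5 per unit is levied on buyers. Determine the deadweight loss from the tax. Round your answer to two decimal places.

695.64

Without the tax, 239 - 4Q = 48 + 4Q so Q* = 23.875 and P* = 143.5.
With the tax, buyers' net willingness to pay falls by 105.5: (239 - 105.5) - 4Q = 48 + 4Q, so Q_t = 10.6875. Buyers pay P_b = 196.25; sellers receive P_s = P_b - 105.5 = 90.75.
The welfare triangle lost has base Q* - Q_t = 13.1875 and height t = 105.5, so DWL = (1/2)(13.1875)(105.5) = 695.6406.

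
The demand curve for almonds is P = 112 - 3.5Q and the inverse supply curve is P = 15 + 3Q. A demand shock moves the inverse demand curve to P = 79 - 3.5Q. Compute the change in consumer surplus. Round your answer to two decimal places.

Initial equilibrium: Q_0 = 14.9231, P_0 = 59.7692; CS_0 = (1/2)(14.9231)(52.2308) = 389.7219, PS_0 = (1/2)(14.9231)(44.7692) = 334.0473.
New equilibrium: 79 - 3.5Q = 15 + 3Q gives Q_1 = 9.8462, P_1 = 44.5385; CS_1 = 169.6568, PS_1 = 145.4201.
Change in consumer surplus = 169.6568 - 389.7219 = -220.0651.

-220.07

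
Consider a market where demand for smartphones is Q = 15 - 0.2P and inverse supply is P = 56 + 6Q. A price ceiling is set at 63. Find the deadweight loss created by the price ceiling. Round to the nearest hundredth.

1.73

Rewriting demand in inverse form: P = 75 - 5Q.
Without the control, 75 - 5Q = 56 + 6Q so Q* = 1.7273 and P* = 66.3636.
At the ceiling price 63, quantity supplied is (63 - 56)/6 = 1.1667; supply is the short side, so Q = 1.1667 trades at P = 63.
The lost-trades triangle has base Q* - 1.1667 = 0.5606 and height equal to the gap between the curves at Q = 1.1667, which is 69.1667 - 63 = 6.1667. DWL = (1/2)(0.5606)(6.1667) = 1.7285.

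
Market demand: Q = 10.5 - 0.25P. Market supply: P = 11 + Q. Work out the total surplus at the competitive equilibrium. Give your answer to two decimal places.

96.10

Rewriting demand in inverse form: P = 42 - 4Q.
Set 42 - 4Q = 11 + Q, which gives 31 = 5Q, so Q* = 6.2 and P* = 42 - 4(6.2) = 17.2.
CS = (1/2)(6.2)(24.8) = 76.88 and PS = (1/2)(6.2)(6.2) = 19.22, so total surplus = 96.1.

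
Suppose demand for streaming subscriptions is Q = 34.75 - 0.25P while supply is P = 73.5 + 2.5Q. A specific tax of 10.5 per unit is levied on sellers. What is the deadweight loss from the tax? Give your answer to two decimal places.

Rewriting demand in inverse form: P = 139 - 4Q.
Pre-tax equilibrium: 139 - 4Q = 73.5 + 2.5Q gives Q* = 10.0769, P* = 98.6923.
A tax on sellers shifts supply up by 10.5: 139 - 4Q = 73.5 + 2.5Q + 10.5, so Q_t = 8.4615. Buyers pay P_b = 105.1538; sellers receive P_s = P_b - 10.5 = 94.6538.
Deadweight loss is the triangle between the curves from Q_t to Q*: (1/2)(10.0769 - 8.4615)(10.5) = 8.4808.

8.48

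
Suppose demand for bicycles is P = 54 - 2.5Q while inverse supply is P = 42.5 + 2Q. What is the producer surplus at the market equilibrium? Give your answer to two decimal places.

6.53

Setting demand equal to supply, 11.5 = 4.5Q, so Q* = 2.5556 and P* = 47.6111.
PS is the area between P* and the supply curve from 0 to Q*: (1/2)(2.5556)(5.1111) = 6.5309.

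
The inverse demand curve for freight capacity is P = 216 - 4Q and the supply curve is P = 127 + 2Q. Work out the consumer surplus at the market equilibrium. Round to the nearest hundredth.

Set 216 - 4Q = 127 + 2Q, which gives 89 = 6Q, so Q* = 14.8333 and P* = 216 - 4(14.8333) = 156.6667.
The demand choke price is 216, so CS = (1/2)(Q*)(216 - P*) = (1/2)(14.8333)(59.3333) = 440.0556.

440.06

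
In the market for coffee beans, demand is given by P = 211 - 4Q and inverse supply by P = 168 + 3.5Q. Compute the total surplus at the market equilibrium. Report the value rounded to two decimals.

Equilibrium: 211 - 4Q = 168 + 3.5Q, so Q* = 5.7333 and P* = 188.0667.
CS = (1/2)(5.7333)(22.9333) = 65.7422 and PS = (1/2)(5.7333)(20.0667) = 57.5244, so total surplus = 123.2667.

123.27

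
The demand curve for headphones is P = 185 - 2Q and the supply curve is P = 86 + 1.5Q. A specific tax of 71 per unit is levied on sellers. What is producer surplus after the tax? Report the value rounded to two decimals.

48.00

Pre-tax equilibrium: 185 - 2Q = 86 + 1.5Q gives Q* = 28.2857, P* = 128.4286.
A tax on sellers shifts supply up by 71: 185 - 2Q = 86 + 1.5Q + 71, so Q_t = 8. Buyers pay P_b = 169; sellers receive P_s = P_b - 71 = 98.
Producer surplus is the triangle above supply below P_s: (1/2)(8)(98 - 86) = 48.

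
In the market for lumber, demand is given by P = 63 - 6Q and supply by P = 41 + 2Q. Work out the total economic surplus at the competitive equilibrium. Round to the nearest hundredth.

30.25

Set 63 - 6Q = 41 + 2Q, which gives 22 = 8Q, so Q* = 2.75 and P* = 63 - 6(2.75) = 46.5.
CS = (1/2)(2.75)(16.5) = 22.6875 and PS = (1/2)(2.75)(5.5) = 7.5625, so total surplus = 30.25.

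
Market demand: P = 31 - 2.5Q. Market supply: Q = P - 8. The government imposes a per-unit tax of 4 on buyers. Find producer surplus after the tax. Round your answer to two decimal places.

Rewriting supply in inverse form: P = 8 + Q.
Pre-tax equilibrium: 31 - 2.5Q = 8 + Q gives Q* = 6.5714, P* = 14.5714.
A tax on buyers shifts demand down by 4: (31 - 4) - 2.5Q = 8 + Q, so Q_t = 5.4286. Buyers pay P_b = 17.4286; sellers receive P_s = P_b - 4 = 13.4286.
Producer surplus is the triangle above supply below P_s: (1/2)(5.4286)(13.4286 - 8) = 14.7347.

14.73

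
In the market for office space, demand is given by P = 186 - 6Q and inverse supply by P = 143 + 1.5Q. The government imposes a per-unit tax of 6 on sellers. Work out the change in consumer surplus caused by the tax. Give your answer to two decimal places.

Pre-tax equilibrium: 186 - 6Q = 143 + 1.5Q gives Q* = 5.7333, P* = 151.6.
With the tax, sellers need 6 more per unit: 186 - 6Q = 143 + 1.5Q + 6, so Q_t = 4.9333. Buyers pay P_b = 156.4; sellers receive P_s = P_b - 6 = 150.4.
Consumers lose the trapezoid between P* and P_b out to Q_t plus the triangle from Q_t to Q*: change in CS = 73.0133 - 98.6133 = -25.6.

-25.60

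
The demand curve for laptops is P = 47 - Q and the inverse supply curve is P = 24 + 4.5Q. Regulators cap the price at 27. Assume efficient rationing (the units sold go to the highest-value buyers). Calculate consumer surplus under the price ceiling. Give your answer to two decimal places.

13.11

Free-market equilibrium: 47 - Q = 24 + 4.5Q gives Q* = 4.1818, P* = 42.8182.
At P = 27, sellers supply (27 - 24)/4.5 = 0.6667 while buyers want more, so the quantity traded is 0.6667 at price 27.
The demand price at Q = 0.6667 is 46.3333. CS is the trapezoid between demand and 27 over [0, 0.6667]: (1/2)[(47 - 27) + (46.3333 - 27)](0.6667) = 13.1111.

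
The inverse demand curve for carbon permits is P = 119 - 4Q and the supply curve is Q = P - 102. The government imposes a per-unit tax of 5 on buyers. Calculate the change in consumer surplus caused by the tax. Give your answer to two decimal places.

Rewriting supply in inverse form: P = 102 + Q.
Without the tax, 119 - 4Q = 102 + Q so Q* = 3.4 and P* = 105.4.
A tax on buyers shifts demand down by 5: (119 - 5) - 4Q = 102 + Q, so Q_t = 2.4. Buyers pay P_b = 109.4; sellers receive P_s = P_b - 5 = 104.4.
Consumers lose the trapezoid between P* and P_b out to Q_t plus the triangle from Q_t to Q*: change in CS = 11.52 - 23.12 = -11.6.

-11.60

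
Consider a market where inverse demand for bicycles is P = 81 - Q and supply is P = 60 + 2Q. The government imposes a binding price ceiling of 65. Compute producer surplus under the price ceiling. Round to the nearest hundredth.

Free-market equilibrium: 81 - Q = 60 + 2Q gives Q* = 7, P* = 74.
At P = 65, sellers supply (65 - 60)/2 = 2.5 while buyers want more, so the quantity traded is 2.5 at price 65.
PS is the triangle above supply below 65: (1/2)(2.5)(65 - 60) = 6.25.

6.25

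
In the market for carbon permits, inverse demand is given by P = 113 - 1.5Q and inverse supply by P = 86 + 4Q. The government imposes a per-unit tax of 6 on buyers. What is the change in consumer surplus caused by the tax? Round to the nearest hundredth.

Without the tax, 113 - 1.5Q = 86 + 4Q so Q* = 4.9091 and P* = 105.6364.
A tax on buyers shifts demand down by 6: (113 - 6) - 1.5Q = 86 + 4Q, so Q_t = 3.8182. Buyers pay P_b = 107.2727; sellers receive P_s = P_b - 6 = 101.2727.
Consumers lose the trapezoid between P* and P_b out to Q_t plus the triangle from Q_t to Q*: change in CS = 10.9339 - 18.0744 = -7.1405.

-7.14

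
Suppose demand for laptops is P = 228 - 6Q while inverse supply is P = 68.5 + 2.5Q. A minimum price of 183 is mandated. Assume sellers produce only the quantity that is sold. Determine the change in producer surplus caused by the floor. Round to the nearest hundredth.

348.29

Without the control, 228 - 6Q = 68.5 + 2.5Q so Q* = 18.7647 and P* = 115.4118.
At the floor price 183, quantity demanded is (228 - 183)/6 = 7.5; demand is the short side, so Q = 7.5 trades at P = 183.
PS goes from (1/2)(18.7647)(46.9118) = 440.1427 to 788.4375 (computed as (183 - 68.5)(7.5) - (1/2)(2.5)(7.5)^2), a change of 348.2948.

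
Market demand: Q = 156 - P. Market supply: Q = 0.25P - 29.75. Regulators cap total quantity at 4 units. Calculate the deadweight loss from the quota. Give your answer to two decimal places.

28.90

Rewriting demand in inverse form: P = 156 - Q.
Rewriting supply in inverse form: P = 119 + 4Q.
Unrestricted equilibrium: Q* = (156 - 119)/(1 + 4) = 7.4.
At Q = 4 the demand price is 156 - (4) = 152 and the supply price is 119 + 4(4) = 135.
DWL = (1/2)(gap between curves at 4) x (Q* - 4) = (1/2)(17)(3.4) = 28.9.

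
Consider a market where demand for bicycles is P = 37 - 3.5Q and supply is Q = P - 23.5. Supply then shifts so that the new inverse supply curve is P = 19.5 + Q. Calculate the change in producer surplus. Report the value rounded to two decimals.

3.06

Rewriting supply in inverse form: P = 23.5 + Q.
Initial equilibrium: Q_0 = 3, P_0 = 26.5; CS_0 = (1/2)(3)(10.5) = 15.75, PS_0 = (1/2)(3)(3) = 4.5.
New equilibrium: 37 - 3.5Q = 19.5 + Q gives Q_1 = 3.8889, P_1 = 23.3889; CS_1 = 26.466, PS_1 = 7.5617.
Change in producer surplus = 7.5617 - 4.5 = 3.0617.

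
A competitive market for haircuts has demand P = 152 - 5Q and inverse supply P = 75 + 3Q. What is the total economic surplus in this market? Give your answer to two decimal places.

Set 152 - 5Q = 75 + 3Q, which gives 77 = 8Q, so Q* = 9.625 and P* = 152 - 5(9.625) = 103.875.
Total surplus is the full triangle between the curves from 0 to Q*: (1/2)(9.625)(152 - 75) = 370.5625.

370.56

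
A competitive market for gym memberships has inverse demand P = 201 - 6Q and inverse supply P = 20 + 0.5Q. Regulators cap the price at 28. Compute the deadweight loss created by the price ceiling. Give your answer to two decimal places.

Free-market equilibrium: 201 - 6Q = 20 + 0.5Q gives Q* = 27.8462, P* = 33.9231.
At P = 28, sellers supply (28 - 20)/0.5 = 16 while buyers want more, so the quantity traded is 16 at price 28.
The lost-trades triangle has base Q* - 16 = 11.8462 and height equal to the gap between the curves at Q = 16, which is 105 - 28 = 77. DWL = (1/2)(11.8462)(77) = 456.0769.

456.08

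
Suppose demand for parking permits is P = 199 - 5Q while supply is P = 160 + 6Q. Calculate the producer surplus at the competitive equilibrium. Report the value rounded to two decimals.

37.71

Set 199 - 5Q = 160 + 6Q, which gives 39 = 11Q, so Q* = 3.5455 and P* = 199 - 5(3.5455) = 181.2727.
PS is the area between P* and the supply curve from 0 to Q*: (1/2)(3.5455)(21.2727) = 37.7107.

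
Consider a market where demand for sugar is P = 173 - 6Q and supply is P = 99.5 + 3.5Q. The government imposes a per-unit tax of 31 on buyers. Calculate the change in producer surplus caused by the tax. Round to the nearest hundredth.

-69.73

Pre-tax equilibrium: 173 - 6Q = 99.5 + 3.5Q gives Q* = 7.7368, P* = 126.5789.
With the tax, buyers' net willingness to pay falls by 31: (173 - 31) - 6Q = 99.5 + 3.5Q, so Q_t = 4.4737. Buyers pay P_b = 146.1579; sellers receive P_s = P_b - 31 = 115.1579.
PS falls from (1/2)(7.7368)(27.0789) = 104.7528 to (1/2)(4.4737)(15.6579) = 35.0242, a change of -69.7285.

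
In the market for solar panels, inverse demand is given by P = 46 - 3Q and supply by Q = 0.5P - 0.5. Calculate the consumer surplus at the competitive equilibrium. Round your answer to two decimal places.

Rewriting supply in inverse form: P = 1 + 2Q.
Setting demand equal to supply, 45 = 5Q, so Q* = 9 and P* = 19.
Consumer surplus is the triangle under demand above P*: (1/2)(9)(46 - 19) = (1/2)(9)(27) = 121.5.

121.50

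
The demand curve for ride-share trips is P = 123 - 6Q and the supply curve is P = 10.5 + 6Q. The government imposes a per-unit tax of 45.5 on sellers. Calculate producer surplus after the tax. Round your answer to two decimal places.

Without the tax, 123 - 6Q = 10.5 + 6Q so Q* = 9.375 and P* = 66.75.
With the tax, sellers need 45.5 more per unit: 123 - 6Q = 10.5 + 6Q + 45.5, so Q_t = 5.5833. Buyers pay P_b = 89.5; sellers receive P_s = P_b - 45.5 = 44.
PS = (1/2)(Q_t)(P_s - 10.5) = (1/2)(5.5833)(33.5) = 93.5208.

93.52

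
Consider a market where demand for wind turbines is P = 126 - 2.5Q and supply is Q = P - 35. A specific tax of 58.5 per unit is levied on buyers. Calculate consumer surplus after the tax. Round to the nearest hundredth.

107.78

Rewriting supply in inverse form: P = 35 + Q.
Without the tax, 126 - 2.5Q = 35 + Q so Q* = 26 and P* = 61.
A tax on buyers shifts demand down by 58.5: (126 - 58.5) - 2.5Q = 35 + Q, so Q_t = 9.2857. Buyers pay P_b = 102.7857; sellers receive P_s = P_b - 58.5 = 44.2857.
Consumer surplus is the triangle under demand above P_b: (1/2)(9.2857)(126 - 102.7857) = 107.7806.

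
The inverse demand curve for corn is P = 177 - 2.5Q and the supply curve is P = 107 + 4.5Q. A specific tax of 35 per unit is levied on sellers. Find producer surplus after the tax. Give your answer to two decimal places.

56.25

Pre-tax equilibrium: 177 - 2.5Q = 107 + 4.5Q gives Q* = 10, P* = 152.
With the tax, sellers need 35 more per unit: 177 - 2.5Q = 107 + 4.5Q + 35, so Q_t = 5. Buyers pay P_b = 164.5; sellers receive P_s = P_b - 35 = 129.5.
Producer surplus is the triangle above supply below P_s: (1/2)(5)(129.5 - 107) = 56.25.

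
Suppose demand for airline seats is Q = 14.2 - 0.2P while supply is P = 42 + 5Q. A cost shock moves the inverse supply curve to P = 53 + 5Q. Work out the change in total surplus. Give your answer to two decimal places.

-25.85

Rewriting demand in inverse form: P = 71 - 5Q.
Initial equilibrium: Q_0 = 2.9, P_0 = 56.5; CS_0 = (1/2)(2.9)(14.5) = 21.025, PS_0 = (1/2)(2.9)(14.5) = 21.025.
New equilibrium: 71 - 5Q = 53 + 5Q gives Q_1 = 1.8, P_1 = 62; CS_1 = 8.1, PS_1 = 8.1.
Change in total surplus = (8.1 + 8.1) - (21.025 + 21.025) = -25.85.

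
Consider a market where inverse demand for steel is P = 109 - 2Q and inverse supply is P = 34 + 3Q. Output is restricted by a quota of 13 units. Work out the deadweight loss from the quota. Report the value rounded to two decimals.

Unrestricted equilibrium: Q* = (109 - 34)/(2 + 3) = 15.
At Q = 13 the demand price is 109 - 2(13) = 83 and the supply price is 34 + 3(13) = 73.
DWL = (1/2)(gap between curves at 13) x (Q* - 13) = (1/2)(10)(2) = 10.

10.00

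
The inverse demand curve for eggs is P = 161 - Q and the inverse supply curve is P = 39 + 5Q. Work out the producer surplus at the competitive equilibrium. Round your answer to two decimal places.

Setting demand equal to supply, 122 = 6Q, so Q* = 20.3333 and P* = 140.6667.
The supply curve's price intercept is 39, so PS = (1/2)(Q*)(P* - 39) = (1/2)(20.3333)(101.6667) = 1033.6111.

1033.61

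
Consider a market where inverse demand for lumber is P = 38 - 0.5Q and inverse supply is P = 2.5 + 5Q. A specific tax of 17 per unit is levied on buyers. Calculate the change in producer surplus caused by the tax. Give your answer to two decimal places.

-75.87

Pre-tax equilibrium: 38 - 0.5Q = 2.5 + 5Q gives Q* = 6.4545, P* = 34.7727.
A tax on buyers shifts demand down by 17: (38 - 17) - 0.5Q = 2.5 + 5Q, so Q_t = 3.3636. Buyers pay P_b = 36.3182; sellers receive P_s = P_b - 17 = 19.3182.
Producers lose the trapezoid between P_s and P* out to Q_t plus the triangle from Q_t to Q*: change in PS = 28.2851 - 104.1529 = -75.8678.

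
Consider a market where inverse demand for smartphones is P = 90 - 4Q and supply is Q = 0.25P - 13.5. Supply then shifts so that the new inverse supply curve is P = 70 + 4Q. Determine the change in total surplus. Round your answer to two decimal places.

Rewriting supply in inverse form: P = 54 + 4Q.
Initial equilibrium: Q_0 = 4.5, P_0 = 72; CS_0 = (1/2)(4.5)(18) = 40.5, PS_0 = (1/2)(4.5)(18) = 40.5.
New equilibrium: 90 - 4Q = 70 + 4Q gives Q_1 = 2.5, P_1 = 80; CS_1 = 12.5, PS_1 = 12.5.
Change in total surplus = (12.5 + 12.5) - (40.5 + 40.5) = -56.

-56.00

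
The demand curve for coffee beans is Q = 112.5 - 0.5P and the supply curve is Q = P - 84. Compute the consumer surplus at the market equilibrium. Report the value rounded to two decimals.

2209.00

Rewriting demand in inverse form: P = 225 - 2Q.
Rewriting supply in inverse form: P = 84 + Q.
Setting demand equal to supply, 141 = 3Q, so Q* = 47 and P* = 131.
CS is the area between the demand curve and P* from 0 to Q*: (1/2)(47)(94) = 2209.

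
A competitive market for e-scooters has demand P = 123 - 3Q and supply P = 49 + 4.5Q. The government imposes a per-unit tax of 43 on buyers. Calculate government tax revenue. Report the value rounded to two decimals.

Pre-tax equilibrium: 123 - 3Q = 49 + 4.5Q gives Q* = 9.8667, P* = 93.4.
With the tax, buyers' net willingness to pay falls by 43: (123 - 43) - 3Q = 49 + 4.5Q, so Q_t = 4.1333. Buyers pay P_b = 110.6; sellers receive P_s = P_b - 43 = 67.6.
Tax revenue = t x Q_t = 43 x 4.1333 = 177.7333.

177.73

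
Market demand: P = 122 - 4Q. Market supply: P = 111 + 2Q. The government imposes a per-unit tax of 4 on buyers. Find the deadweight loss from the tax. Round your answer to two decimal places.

1.33

Without the tax, 122 - 4Q = 111 + 2Q so Q* = 1.8333 and P* = 114.6667.
A tax on buyers shifts demand down by 4: (122 - 4) - 4Q = 111 + 2Q, so Q_t = 1.1667. Buyers pay P_b = 117.3333; sellers receive P_s = P_b - 4 = 113.3333.
Deadweight loss is the triangle between the curves from Q_t to Q*: (1/2)(1.8333 - 1.1667)(4) = 1.3333.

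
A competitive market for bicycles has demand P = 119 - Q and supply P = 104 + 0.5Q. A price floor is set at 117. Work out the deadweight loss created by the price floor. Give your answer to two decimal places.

48.00

Without the control, 119 - Q = 104 + 0.5Q so Q* = 10 and P* = 109.
At the floor price 117, quantity demanded is (119 - 117)/1 = 2; demand is the short side, so Q = 2 trades at P = 117.
The lost-trades triangle has base Q* - 2 = 8 and height equal to the gap between the curves at Q = 2, which is 117 - 105 = 12. DWL = (1/2)(8)(12) = 48.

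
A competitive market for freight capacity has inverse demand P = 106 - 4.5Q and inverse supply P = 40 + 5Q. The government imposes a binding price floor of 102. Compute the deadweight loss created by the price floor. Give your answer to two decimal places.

174.35

Free-market equilibrium: 106 - 4.5Q = 40 + 5Q gives Q* = 6.9474, P* = 74.7368.
At the floor price 102, quantity demanded is (106 - 102)/4.5 = 0.8889; demand is the short side, so Q = 0.8889 trades at P = 102.
The lost-trades triangle has base Q* - 0.8889 = 6.0585 and height equal to the gap between the curves at Q = 0.8889, which is 102 - 44.4444 = 57.5556. DWL = (1/2)(6.0585)(57.5556) = 174.3496.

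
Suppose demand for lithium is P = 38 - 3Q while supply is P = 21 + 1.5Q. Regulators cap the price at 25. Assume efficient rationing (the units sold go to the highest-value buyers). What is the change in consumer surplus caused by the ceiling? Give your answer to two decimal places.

Without the control, 38 - 3Q = 21 + 1.5Q so Q* = 3.7778 and P* = 26.6667.
At P = 25, sellers supply (25 - 21)/1.5 = 2.6667 while buyers want more, so the quantity traded is 2.6667 at price 25.
CS goes from (1/2)(3.7778)(11.3333) = 21.4074 to 24 (computed as (38 - 25)(2.6667) - (1/2)(3)(2.6667)^2), a change of 2.5926.

2.59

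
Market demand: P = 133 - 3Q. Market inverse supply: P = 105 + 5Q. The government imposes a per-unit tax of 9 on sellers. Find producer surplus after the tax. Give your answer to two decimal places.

Pre-tax equilibrium: 133 - 3Q = 105 + 5Q gives Q* = 3.5, P* = 122.5.
With the tax, sellers need 9 more per unit: 133 - 3Q = 105 + 5Q + 9, so Q_t = 2.375. Buyers pay P_b = 125.875; sellers receive P_s = P_b - 9 = 116.875.
Producer surplus is the triangle above supply below P_s: (1/2)(2.375)(116.875 - 105) = 14.1016.

14.10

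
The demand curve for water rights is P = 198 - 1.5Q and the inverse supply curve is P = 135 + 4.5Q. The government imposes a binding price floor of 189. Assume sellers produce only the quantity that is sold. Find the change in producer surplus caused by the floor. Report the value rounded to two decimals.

-5.06

Without the control, 198 - 1.5Q = 135 + 4.5Q so Q* = 10.5 and P* = 182.25.
At P = 189, buyers demand (198 - 189)/1.5 = 6 while sellers would supply more, so the quantity traded is 6 at price 189.
PS goes from (1/2)(10.5)(47.25) = 248.0625 to 243 (computed as (189 - 135)(6) - (1/2)(4.5)(6)^2), a change of -5.0625.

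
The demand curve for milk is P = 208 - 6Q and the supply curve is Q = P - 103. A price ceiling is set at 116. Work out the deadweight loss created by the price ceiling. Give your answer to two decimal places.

14.00

Rewriting supply in inverse form: P = 103 + Q.
Without the control, 208 - 6Q = 103 + Q so Q* = 15 and P* = 118.
At P = 116, sellers supply (116 - 103)/1 = 13 while buyers want more, so the quantity traded is 13 at price 116.
The lost-trades triangle has base Q* - 13 = 2 and height equal to the gap between the curves at Q = 13, which is 130 - 116 = 14. DWL = (1/2)(2)(14) = 14.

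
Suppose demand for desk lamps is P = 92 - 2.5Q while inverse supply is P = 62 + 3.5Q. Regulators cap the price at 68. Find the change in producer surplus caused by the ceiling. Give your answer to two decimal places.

Free-market equilibrium: 92 - 2.5Q = 62 + 3.5Q gives Q* = 5, P* = 79.5.
At P = 68, sellers supply (68 - 62)/3.5 = 1.7143 while buyers want more, so the quantity traded is 1.7143 at price 68.
PS goes from (1/2)(5)(17.5) = 43.75 to 5.1429 (computed as (68 - 62)(1.7143) - (1/2)(3.5)(1.7143)^2), a change of -38.6071.

-38.61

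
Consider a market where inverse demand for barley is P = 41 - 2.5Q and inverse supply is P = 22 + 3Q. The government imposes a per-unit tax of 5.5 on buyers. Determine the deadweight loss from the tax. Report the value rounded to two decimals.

2.75

Pre-tax equilibrium: 41 - 2.5Q = 22 + 3Q gives Q* = 3.4545, P* = 32.3636.
With the tax, buyers' net willingness to pay falls by 5.5: (41 - 5.5) - 2.5Q = 22 + 3Q, so Q_t = 2.4545. Buyers pay P_b = 34.8636; sellers receive P_s = P_b - 5.5 = 29.3636.
Deadweight loss is the triangle between the curves from Q_t to Q*: (1/2)(3.4545 - 2.4545)(5.5) = 2.75.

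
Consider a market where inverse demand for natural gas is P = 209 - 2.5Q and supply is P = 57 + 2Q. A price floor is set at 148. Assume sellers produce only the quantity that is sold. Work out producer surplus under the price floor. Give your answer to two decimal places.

1625.04

Without the control, 209 - 2.5Q = 57 + 2Q so Q* = 33.7778 and P* = 124.5556.
At the floor price 148, quantity demanded is (209 - 148)/2.5 = 24.4; demand is the short side, so Q = 24.4 trades at P = 148.
The supply price at Q = 24.4 is 105.8. PS is the trapezoid between 148 and supply over [0, 24.4]: (1/2)[(148 - 57) + (148 - 105.8)](24.4) = 1625.04.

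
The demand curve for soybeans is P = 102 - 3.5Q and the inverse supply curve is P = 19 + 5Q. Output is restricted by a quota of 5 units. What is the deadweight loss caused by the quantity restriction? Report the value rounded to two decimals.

96.49

Unrestricted equilibrium: Q* = (102 - 19)/(3.5 + 5) = 9.7647.
At Q = 5 the demand price is 102 - 3.5(5) = 84.5 and the supply price is 19 + 5(5) = 44.
DWL = (1/2)(gap between curves at 5) x (Q* - 5) = (1/2)(40.5)(4.7647) = 96.4853.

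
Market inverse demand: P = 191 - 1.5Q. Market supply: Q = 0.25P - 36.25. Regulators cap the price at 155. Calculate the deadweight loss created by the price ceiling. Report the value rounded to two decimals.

94.55

Rewriting supply in inverse form: P = 145 + 4Q.
Free-market equilibrium: 191 - 1.5Q = 145 + 4Q gives Q* = 8.3636, P* = 178.4545.
At P = 155, sellers supply (155 - 145)/4 = 2.5 while buyers want more, so the quantity traded is 2.5 at price 155.
The lost-trades triangle has base Q* - 2.5 = 5.8636 and height equal to the gap between the curves at Q = 2.5, which is 187.25 - 155 = 32.25. DWL = (1/2)(5.8636)(32.25) = 94.5511.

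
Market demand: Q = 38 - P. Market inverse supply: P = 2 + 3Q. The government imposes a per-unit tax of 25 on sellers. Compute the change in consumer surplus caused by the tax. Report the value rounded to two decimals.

-36.72

Rewriting demand in inverse form: P = 38 - Q.
Pre-tax equilibrium: 38 - Q = 2 + 3Q gives Q* = 9, P* = 29.
A tax on sellers shifts supply up by 25: 38 - Q = 2 + 3Q + 25, so Q_t = 2.75. Buyers pay P_b = 35.25; sellers receive P_s = P_b - 25 = 10.25.
CS falls from (1/2)(9)(9) = 40.5 to (1/2)(2.75)(2.75) = 3.7812, a change of -36.7188.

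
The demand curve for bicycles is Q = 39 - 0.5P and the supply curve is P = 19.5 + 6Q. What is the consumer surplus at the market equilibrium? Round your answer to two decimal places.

Rewriting demand in inverse form: P = 78 - 2Q.
Set 78 - 2Q = 19.5 + 6Q, which gives 58.5 = 8Q, so Q* = 7.3125 and P* = 78 - 2(7.3125) = 63.375.
CS is the area between the demand curve and P* from 0 to Q*: (1/2)(7.3125)(14.625) = 53.4727.

53.47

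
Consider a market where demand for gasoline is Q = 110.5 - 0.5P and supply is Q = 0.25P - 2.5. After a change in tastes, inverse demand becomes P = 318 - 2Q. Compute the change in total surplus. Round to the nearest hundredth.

Rewriting demand in inverse form: P = 221 - 2Q.
Rewriting supply in inverse form: P = 10 + 4Q.
Initial equilibrium: Q_0 = 35.1667, P_0 = 150.6667; CS_0 = (1/2)(35.1667)(70.3333) = 1236.6944, PS_0 = (1/2)(35.1667)(140.6667) = 2473.3889.
New equilibrium: 318 - 2Q = 10 + 4Q gives Q_1 = 51.3333, P_1 = 215.3333; CS_1 = 2635.1111, PS_1 = 5270.2222.
Change in total surplus = (2635.1111 + 5270.2222) - (1236.6944 + 2473.3889) = 4195.25.

4195.25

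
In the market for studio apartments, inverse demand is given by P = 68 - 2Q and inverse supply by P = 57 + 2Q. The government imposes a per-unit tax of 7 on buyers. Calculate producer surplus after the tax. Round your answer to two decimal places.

Without the tax, 68 - 2Q = 57 + 2Q so Q* = 2.75 and P* = 62.5.
A tax on buyers shifts demand down by 7: (68 - 7) - 2Q = 57 + 2Q, so Q_t = 1. Buyers pay P_b = 66; sellers receive P_s = P_b - 7 = 59.
Producer surplus is the triangle above supply below P_s: (1/2)(1)(59 - 57) = 1.

1.00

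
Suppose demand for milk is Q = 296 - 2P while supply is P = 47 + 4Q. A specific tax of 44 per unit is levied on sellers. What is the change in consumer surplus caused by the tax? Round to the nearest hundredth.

-85.83

Rewriting demand in inverse form: P = 148 - 0.5Q.
Pre-tax equilibrium: 148 - 0.5Q = 47 + 4Q gives Q* = 22.4444, P* = 136.7778.
With the tax, sellers need 44 more per unit: 148 - 0.5Q = 47 + 4Q + 44, so Q_t = 12.6667. Buyers pay P_b = 141.6667; sellers receive P_s = P_b - 44 = 97.6667.
Consumers lose the trapezoid between P* and P_b out to Q_t plus the triangle from Q_t to Q*: change in CS = 40.1111 - 125.9383 = -85.8272.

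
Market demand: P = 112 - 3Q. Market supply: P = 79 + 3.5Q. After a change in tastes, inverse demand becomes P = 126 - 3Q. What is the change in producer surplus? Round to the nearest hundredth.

Initial equilibrium: Q_0 = 5.0769, P_0 = 96.7692; CS_0 = (1/2)(5.0769)(15.2308) = 38.6627, PS_0 = (1/2)(5.0769)(17.7692) = 45.1065.
New equilibrium: 126 - 3Q = 79 + 3.5Q gives Q_1 = 7.2308, P_1 = 104.3077; CS_1 = 78.426, PS_1 = 91.497.
Change in producer surplus = 91.497 - 45.1065 = 46.3905.

46.39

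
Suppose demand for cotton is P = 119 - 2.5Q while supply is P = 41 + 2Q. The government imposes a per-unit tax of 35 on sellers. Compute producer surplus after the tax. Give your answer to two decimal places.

Without the tax, 119 - 2.5Q = 41 + 2Q so Q* = 17.3333 and P* = 75.6667.
A tax on sellers shifts supply up by 35: 119 - 2.5Q = 41 + 2Q + 35, so Q_t = 9.5556. Buyers pay P_b = 95.1111; sellers receive P_s = P_b - 35 = 60.1111.
Producer surplus is the triangle above supply below P_s: (1/2)(9.5556)(60.1111 - 41) = 91.3086.

91.31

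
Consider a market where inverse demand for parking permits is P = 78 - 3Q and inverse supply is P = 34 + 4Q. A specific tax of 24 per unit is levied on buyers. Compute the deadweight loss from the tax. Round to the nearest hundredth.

41.14

Pre-tax equilibrium: 78 - 3Q = 34 + 4Q gives Q* = 6.2857, P* = 59.1429.
A tax on buyers shifts demand down by 24: (78 - 24) - 3Q = 34 + 4Q, so Q_t = 2.8571. Buyers pay P_b = 69.4286; sellers receive P_s = P_b - 24 = 45.4286.
Deadweight loss is the triangle between the curves from Q_t to Q*: (1/2)(6.2857 - 2.8571)(24) = 41.1429.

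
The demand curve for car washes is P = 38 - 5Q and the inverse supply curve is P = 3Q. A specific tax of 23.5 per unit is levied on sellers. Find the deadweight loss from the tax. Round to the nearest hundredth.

Without the tax, 38 - 5Q = 3Q so Q* = 4.75 and P* = 14.25.
With the tax, sellers need 23.5 more per unit: 38 - 5Q = 3Q + 23.5, so Q_t = 1.8125. Buyers pay P_b = 28.9375; sellers receive P_s = P_b - 23.5 = 5.4375.
The welfare triangle lost has base Q* - Q_t = 2.9375 and height t = 23.5, so DWL = (1/2)(2.9375)(23.5) = 34.5156.

34.52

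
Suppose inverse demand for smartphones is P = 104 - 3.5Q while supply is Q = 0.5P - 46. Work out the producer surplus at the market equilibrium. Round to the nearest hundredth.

4.76

Rewriting supply in inverse form: P = 92 + 2Q.
Setting demand equal to supply, 12 = 5.5Q, so Q* = 2.1818 and P* = 96.3636.
The supply curve's price intercept is 92, so PS = (1/2)(Q*)(P* - 92) = (1/2)(2.1818)(4.3636) = 4.7603.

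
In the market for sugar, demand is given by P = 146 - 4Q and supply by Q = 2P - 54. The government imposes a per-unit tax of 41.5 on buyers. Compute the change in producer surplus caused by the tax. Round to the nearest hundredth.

-100.68

Rewriting supply in inverse form: P = 27 + 0.5Q.
Without the tax, 146 - 4Q = 27 + 0.5Q so Q* = 26.4444 and P* = 40.2222.
With the tax, buyers' net willingness to pay falls by 41.5: (146 - 41.5) - 4Q = 27 + 0.5Q, so Q_t = 17.2222. Buyers pay P_b = 77.1111; sellers receive P_s = P_b - 41.5 = 35.6111.
Producers lose the trapezoid between P_s and P* out to Q_t plus the triangle from Q_t to Q*: change in PS = 74.1512 - 174.8272 = -100.6759.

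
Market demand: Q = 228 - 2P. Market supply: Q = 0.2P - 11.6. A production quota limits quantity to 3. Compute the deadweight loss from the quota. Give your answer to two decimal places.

141.84

Rewriting demand in inverse form: P = 114 - 0.5Q.
Rewriting supply in inverse form: P = 58 + 5Q.
Unrestricted equilibrium: Q* = (114 - 58)/(0.5 + 5) = 10.1818.
At Q = 3 the demand price is 114 - 0.5(3) = 112.5 and the supply price is 58 + 5(3) = 73.
Deadweight loss is the triangle between the curves from 3 to 10.1818: (1/2)(112.5 - 73)(10.1818 - 3) = 141.8409.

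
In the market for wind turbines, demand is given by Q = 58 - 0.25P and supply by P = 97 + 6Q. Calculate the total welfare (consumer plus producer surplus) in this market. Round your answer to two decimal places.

Rewriting demand in inverse form: P = 232 - 4Q.
Setting demand equal to supply, 135 = 10Q, so Q* = 13.5 and P* = 178.
CS = (1/2)(13.5)(54) = 364.5 and PS = (1/2)(13.5)(81) = 546.75, so total surplus = 911.25.

911.25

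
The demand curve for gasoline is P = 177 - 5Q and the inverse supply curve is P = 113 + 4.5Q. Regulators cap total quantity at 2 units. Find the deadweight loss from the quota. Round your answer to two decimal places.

Without the quota, 177 - 5Q = 113 + 4.5Q gives Q* = 6.7368.
At Q = 2 the demand price is 177 - 5(2) = 167 and the supply price is 113 + 4.5(2) = 122.
Deadweight loss is the triangle between the curves from 2 to 6.7368: (1/2)(167 - 122)(6.7368 - 2) = 106.5789.

106.58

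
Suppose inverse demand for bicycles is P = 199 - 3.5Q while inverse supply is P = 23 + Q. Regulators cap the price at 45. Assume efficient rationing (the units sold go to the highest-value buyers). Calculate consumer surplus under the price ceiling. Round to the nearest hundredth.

2541.00

Without the control, 199 - 3.5Q = 23 + Q so Q* = 39.1111 and P* = 62.1111.
At the ceiling price 45, quantity supplied is (45 - 23)/1 = 22; supply is the short side, so Q = 22 trades at P = 45.
The demand price at Q = 22 is 122. CS is the trapezoid between demand and 45 over [0, 22]: (1/2)[(199 - 45) + (122 - 45)](22) = 2541.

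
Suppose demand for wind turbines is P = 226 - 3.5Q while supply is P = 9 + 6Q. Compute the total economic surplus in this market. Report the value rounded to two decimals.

2478.37

Set 226 - 3.5Q = 9 + 6Q, which gives 217 = 9.5Q, so Q* = 22.8421 and P* = 226 - 3.5(22.8421) = 146.0526.
CS = (1/2)(22.8421)(79.9474) = 913.0831 and PS = (1/2)(22.8421)(137.0526) = 1565.2853, so total surplus = 2478.3684.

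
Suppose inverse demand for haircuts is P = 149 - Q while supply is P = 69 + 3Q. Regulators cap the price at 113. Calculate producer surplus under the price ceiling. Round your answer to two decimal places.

322.67

Free-market equilibrium: 149 - Q = 69 + 3Q gives Q* = 20, P* = 129.
At P = 113, sellers supply (113 - 69)/3 = 14.6667 while buyers want more, so the quantity traded is 14.6667 at price 113.
PS is the triangle above supply below 113: (1/2)(14.6667)(113 - 69) = 322.6667.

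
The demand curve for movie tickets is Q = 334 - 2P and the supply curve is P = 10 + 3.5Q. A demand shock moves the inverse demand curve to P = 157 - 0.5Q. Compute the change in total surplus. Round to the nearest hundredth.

-380.00

Rewriting demand in inverse form: P = 167 - 0.5Q.
Initial equilibrium: Q_0 = 39.25, P_0 = 147.375; CS_0 = (1/2)(39.25)(19.625) = 385.1406, PS_0 = (1/2)(39.25)(137.375) = 2695.9844.
New equilibrium: 157 - 0.5Q = 10 + 3.5Q gives Q_1 = 36.75, P_1 = 138.625; CS_1 = 337.6406, PS_1 = 2363.4844.
Change in total surplus = (337.6406 + 2363.4844) - (385.1406 + 2695.9844) = -380.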